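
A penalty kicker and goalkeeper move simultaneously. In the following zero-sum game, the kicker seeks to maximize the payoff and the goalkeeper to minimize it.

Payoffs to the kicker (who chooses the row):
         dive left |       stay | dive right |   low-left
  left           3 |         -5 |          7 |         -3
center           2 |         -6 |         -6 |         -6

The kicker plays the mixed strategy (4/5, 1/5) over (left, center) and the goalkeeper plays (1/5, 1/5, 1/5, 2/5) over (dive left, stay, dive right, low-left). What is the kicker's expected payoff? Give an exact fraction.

Against (1/5, 1/5, 1/5, 2/5), each row's expected payoff is left: -1/5; center: -22/5.
Taking the (4/5, 1/5)-weighted average: (4/5)·(-1/5) + (1/5)·(-22/5) = -26/25.

-26/25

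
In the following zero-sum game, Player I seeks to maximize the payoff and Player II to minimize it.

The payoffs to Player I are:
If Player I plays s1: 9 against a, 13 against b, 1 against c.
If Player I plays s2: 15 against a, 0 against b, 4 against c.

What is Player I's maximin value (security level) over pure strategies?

The worst-case payoff for each row is s1: 1, s2: 0.
The best of these is 1.

1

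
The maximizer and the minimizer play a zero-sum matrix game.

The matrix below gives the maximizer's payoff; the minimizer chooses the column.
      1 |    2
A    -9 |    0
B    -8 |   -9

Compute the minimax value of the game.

Row minima are -9 and -9, so the maximizer's maximin is -9; column maxima are -8 and 0, so the minimizer's minimax is -8. These differ, so the equilibrium is in mixed strategies.
Let the maximizer play A with probability p. The minimizer is indifferent when −9p − 8(1−p) = −9(1−p), giving p = 1/10.
Let the minimizer play 1 with probability q. The maximizer is indifferent when −9q = −8q − 9(1−q), giving q = 9/10.
The value is -9·(9/10) + (0)·(1/10) = -81/10.

-81/10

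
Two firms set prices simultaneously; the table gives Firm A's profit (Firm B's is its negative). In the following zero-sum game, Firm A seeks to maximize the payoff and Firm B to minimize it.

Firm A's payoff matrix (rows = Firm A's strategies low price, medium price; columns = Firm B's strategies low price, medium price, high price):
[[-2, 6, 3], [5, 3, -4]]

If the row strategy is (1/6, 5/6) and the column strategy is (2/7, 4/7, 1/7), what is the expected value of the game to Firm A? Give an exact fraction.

Against (2/7, 4/7, 1/7), each row's expected payoff is low price: 23/7; medium price: 18/7.
Taking the (1/6, 5/6)-weighted average: (1/6)·(23/7) + (5/6)·(18/7) = 113/42.

113/42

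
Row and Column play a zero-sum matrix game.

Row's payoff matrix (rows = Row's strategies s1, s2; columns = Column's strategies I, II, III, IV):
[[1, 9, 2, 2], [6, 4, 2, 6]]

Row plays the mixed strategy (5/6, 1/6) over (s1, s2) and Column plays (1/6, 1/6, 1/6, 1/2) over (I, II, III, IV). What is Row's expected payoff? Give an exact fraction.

10/3

Against (1/6, 1/6, 1/6, 1/2), each row's expected payoff is s1: 3; s2: 5.
Taking the (5/6, 1/6)-weighted average: (5/6)·(3) + (1/6)·(5) = 10/3.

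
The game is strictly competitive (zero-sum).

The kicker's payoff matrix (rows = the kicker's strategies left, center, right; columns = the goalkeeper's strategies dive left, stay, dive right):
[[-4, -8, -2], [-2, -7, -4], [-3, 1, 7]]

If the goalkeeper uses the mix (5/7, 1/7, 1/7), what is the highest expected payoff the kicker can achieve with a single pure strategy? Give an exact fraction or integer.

left: (-4)·(5/7) + (-8)·(1/7) + (-2)·(1/7) = -30/7.
center: (-2)·(5/7) + (-7)·(1/7) + (-4)·(1/7) = -3.
right: (-3)·(5/7) + (1)·(1/7) + (7)·(1/7) = -1.
The best pure response is right with expected payoff -1.

-1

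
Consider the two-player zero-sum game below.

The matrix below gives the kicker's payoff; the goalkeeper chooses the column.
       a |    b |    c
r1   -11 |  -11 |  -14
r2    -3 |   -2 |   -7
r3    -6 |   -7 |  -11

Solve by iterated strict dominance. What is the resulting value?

-7

Column b is strictly dominated by c for the goalkeeper (-14<-11, -7<-2, -11<-7); eliminate b.
Column a is strictly dominated by c for the goalkeeper (-14<-11, -7<-3, -11<-6); eliminate a.
Row r1 is strictly dominated by row r2 (-7>-14); eliminate r1.
Row r3 is strictly dominated by row r2 (-7>-11); eliminate r3.
Only (r2, c) remains, with payoff -7.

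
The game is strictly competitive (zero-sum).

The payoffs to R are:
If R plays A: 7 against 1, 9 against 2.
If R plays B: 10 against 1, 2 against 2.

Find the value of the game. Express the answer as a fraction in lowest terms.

Row minima are 7 and 2, so R's maximin is 7; column maxima are 10 and 9, so C's minimax is 9. These differ, so the equilibrium is in mixed strategies.
Let R play A with probability p. C is indifferent when 7p + 10(1−p) = 9p + 2(1−p), giving p = 4/5.
Let C play 1 with probability q. R is indifferent when 7q + 9(1−q) = 10q + 2(1−q), giving q = 7/10.
The value is 7·(7/10) + (9)·(3/10) = 38/5.

38/5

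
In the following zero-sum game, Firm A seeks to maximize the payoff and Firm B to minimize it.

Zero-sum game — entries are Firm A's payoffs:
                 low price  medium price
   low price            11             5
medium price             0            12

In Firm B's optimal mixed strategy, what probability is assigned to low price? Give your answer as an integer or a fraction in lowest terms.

Row minima are 5 and 0, so Firm A's maximin is 5; column maxima are 11 and 12, so Firm B's minimax is 11. These differ, so the equilibrium is in mixed strategies.
Let Firm B play low price with probability q. Firm A is indifferent when 11q + 5(1−q) = 12(1−q), giving q = 7/18.

7/18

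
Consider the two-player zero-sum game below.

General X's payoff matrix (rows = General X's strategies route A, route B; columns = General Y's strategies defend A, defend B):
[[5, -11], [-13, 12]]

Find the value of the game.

-83/41

Row minima are -11 and -13, so General X's maximin is -11; column maxima are 5 and 12, so General Y's minimax is 5. These differ, so the equilibrium is in mixed strategies.
Let General X play route A with probability p. General Y is indifferent when 5p − 13(1−p) = −11p + 12(1−p), giving p = 25/41.
Let General Y play defend A with probability q. General X is indifferent when 5q − 11(1−q) = −13q + 12(1−q), giving q = 23/41.
The value is 5·(23/41) + (-11)·(18/41) = -83/41.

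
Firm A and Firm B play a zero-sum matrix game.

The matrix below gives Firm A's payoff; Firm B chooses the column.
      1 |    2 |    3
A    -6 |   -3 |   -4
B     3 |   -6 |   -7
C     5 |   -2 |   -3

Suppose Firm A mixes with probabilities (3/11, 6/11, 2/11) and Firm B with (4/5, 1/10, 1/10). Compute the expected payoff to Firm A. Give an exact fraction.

Against (4/5, 1/10, 1/10), each row's expected payoff is A: -11/2; B: 11/10; C: 7/2.
Taking the (3/11, 6/11, 2/11)-weighted average: (3/11)·(-11/2) + (6/11)·(11/10) + (2/11)·(7/2) = -29/110.

-29/110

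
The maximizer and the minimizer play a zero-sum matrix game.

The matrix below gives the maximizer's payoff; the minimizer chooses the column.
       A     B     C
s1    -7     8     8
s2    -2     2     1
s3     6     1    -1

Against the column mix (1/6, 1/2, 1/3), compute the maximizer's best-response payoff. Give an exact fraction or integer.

11/2

s1: (-7)·(1/6) + (8)·(1/2) + (8)·(1/3) = 11/2.
s2: (-2)·(1/6) + (2)·(1/2) + (1)·(1/3) = 1.
s3: (6)·(1/6) + (1)·(1/2) + (-1)·(1/3) = 7/6.
The best pure response is s1 with expected payoff 11/2.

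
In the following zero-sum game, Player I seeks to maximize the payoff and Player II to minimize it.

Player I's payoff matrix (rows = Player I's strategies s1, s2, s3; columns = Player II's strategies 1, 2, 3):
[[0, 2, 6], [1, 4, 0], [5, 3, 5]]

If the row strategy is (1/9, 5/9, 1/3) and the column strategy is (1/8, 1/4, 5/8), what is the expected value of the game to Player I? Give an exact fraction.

Against (1/8, 1/4, 5/8), each row's expected payoff is s1: 17/4; s2: 9/8; s3: 9/2.
Taking the (1/9, 5/9, 1/3)-weighted average: (1/9)·(17/4) + (5/9)·(9/8) + (1/3)·(9/2) = 187/72.

187/72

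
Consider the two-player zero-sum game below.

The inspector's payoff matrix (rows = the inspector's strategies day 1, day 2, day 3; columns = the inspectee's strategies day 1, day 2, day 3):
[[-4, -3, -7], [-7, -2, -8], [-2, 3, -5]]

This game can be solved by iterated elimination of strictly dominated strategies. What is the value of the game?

Column day 1 is strictly dominated by day 3 for the inspectee (-7<-4, -8<-7, -5<-2); eliminate day 1.
Row day 2 is strictly dominated by row day 3 (3>-2, -5>-8); eliminate day 2.
Row day 1 is strictly dominated by row day 3 (3>-3, -5>-7); eliminate day 1.
Column day 2 is strictly dominated by day 3 for the inspectee (-5<3); eliminate day 2.
Only (day 3, day 3) remains, with payoff -5.

-5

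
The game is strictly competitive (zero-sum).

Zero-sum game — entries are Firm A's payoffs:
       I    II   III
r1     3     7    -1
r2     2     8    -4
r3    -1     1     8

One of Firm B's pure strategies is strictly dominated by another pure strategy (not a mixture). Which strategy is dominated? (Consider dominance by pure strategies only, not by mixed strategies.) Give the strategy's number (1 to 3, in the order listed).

Firm B prefers columns that give Firm A less. Compare II with I: 3 < 7, 2 < 8, -1 < 1.
So I strictly dominates II for Firm B; II is strictly dominated.

2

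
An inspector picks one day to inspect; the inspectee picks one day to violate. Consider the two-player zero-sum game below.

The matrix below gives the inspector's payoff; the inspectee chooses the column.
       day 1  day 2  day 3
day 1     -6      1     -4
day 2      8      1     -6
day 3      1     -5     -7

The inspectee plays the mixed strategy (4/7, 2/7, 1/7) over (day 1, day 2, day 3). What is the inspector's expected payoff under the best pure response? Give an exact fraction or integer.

4

day 1: (-6)·(4/7) + (1)·(2/7) + (-4)·(1/7) = -26/7.
day 2: (8)·(4/7) + (1)·(2/7) + (-6)·(1/7) = 4.
day 3: (1)·(4/7) + (-5)·(2/7) + (-7)·(1/7) = -13/7.
The best pure response is day 2 with expected payoff 4.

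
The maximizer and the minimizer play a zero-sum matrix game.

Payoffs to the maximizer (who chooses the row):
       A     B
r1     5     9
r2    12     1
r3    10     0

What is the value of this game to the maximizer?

103/15

Row r3 is strictly dominated by row r2, so the maximizer never plays it.
The remaining 2×2 game on (r1, r2) × (A, B) has no saddle point. Let the maximizer play r1 with probability p; indifference gives 5p + 12(1−p) = 9p + (1−p), so p = 11/15.
Similarly the minimizer's optimal q on A is 8/15, and the value is 5·(8/15) + (9)·(7/15) = 103/15.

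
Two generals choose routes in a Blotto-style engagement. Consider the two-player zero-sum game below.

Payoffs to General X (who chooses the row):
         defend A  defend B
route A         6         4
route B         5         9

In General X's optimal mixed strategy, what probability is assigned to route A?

2/3

Row minima are 4 and 5, so General X's maximin is 5; column maxima are 6 and 9, so General Y's minimax is 6. These differ, so the equilibrium is in mixed strategies.
Let General X play route A with probability p. General Y is indifferent when 6p + 5(1−p) = 4p + 9(1−p), giving p = 2/3.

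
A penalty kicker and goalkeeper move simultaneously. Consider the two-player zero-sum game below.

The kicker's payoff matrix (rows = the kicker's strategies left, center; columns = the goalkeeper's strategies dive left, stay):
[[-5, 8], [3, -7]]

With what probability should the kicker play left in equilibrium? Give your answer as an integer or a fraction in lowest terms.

Row minima are -5 and -7, so the kicker's maximin is -5; column maxima are 3 and 8, so the goalkeeper's minimax is 3. These differ, so the equilibrium is in mixed strategies.
Let the kicker play left with probability p. The goalkeeper is indifferent when −5p + 3(1−p) = 8p − 7(1−p), giving p = 10/23.

10/23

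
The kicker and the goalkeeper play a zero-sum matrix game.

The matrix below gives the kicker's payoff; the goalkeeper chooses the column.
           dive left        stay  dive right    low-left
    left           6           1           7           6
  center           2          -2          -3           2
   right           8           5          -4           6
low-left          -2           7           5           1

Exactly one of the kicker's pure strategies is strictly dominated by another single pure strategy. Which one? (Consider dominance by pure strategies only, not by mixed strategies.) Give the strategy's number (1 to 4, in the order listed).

2

Compare center with left: 6 > 2, 1 > -2, 7 > -3, 6 > 2.
So left strictly dominates center for the kicker; center is strictly dominated.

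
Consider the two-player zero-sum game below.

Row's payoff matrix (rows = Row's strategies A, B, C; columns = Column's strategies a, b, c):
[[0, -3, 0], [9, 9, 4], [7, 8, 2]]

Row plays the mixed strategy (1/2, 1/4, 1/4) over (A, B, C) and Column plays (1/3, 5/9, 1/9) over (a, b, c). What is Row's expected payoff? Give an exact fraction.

Against (1/3, 5/9, 1/9), each row's expected payoff is A: -5/3; B: 76/9; C: 7.
Taking the (1/2, 1/4, 1/4)-weighted average: (1/2)·(-5/3) + (1/4)·(76/9) + (1/4)·(7) = 109/36.

109/36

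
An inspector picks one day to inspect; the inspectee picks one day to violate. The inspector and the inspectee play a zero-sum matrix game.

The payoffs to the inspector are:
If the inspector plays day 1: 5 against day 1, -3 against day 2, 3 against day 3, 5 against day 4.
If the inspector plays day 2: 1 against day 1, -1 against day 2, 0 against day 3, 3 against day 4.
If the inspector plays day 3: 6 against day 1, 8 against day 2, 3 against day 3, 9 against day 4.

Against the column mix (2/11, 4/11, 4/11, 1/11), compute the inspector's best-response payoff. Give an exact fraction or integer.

65/11

day 1: (5)·(2/11) + (-3)·(4/11) + (3)·(4/11) + (5)·(1/11) = 15/11.
day 2: (1)·(2/11) + (-1)·(4/11) + (0)·(4/11) + (3)·(1/11) = 1/11.
day 3: (6)·(2/11) + (8)·(4/11) + (3)·(4/11) + (9)·(1/11) = 65/11.
The best pure response is day 3 with expected payoff 65/11.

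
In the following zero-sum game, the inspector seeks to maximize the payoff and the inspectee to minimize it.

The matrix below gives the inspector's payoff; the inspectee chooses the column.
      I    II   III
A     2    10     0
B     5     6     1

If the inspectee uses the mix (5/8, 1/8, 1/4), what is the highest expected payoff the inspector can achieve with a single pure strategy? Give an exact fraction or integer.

33/8

A: (2)·(5/8) + (10)·(1/8) + (0)·(1/4) = 5/2.
B: (5)·(5/8) + (6)·(1/8) + (1)·(1/4) = 33/8.
The best pure response is B with expected payoff 33/8.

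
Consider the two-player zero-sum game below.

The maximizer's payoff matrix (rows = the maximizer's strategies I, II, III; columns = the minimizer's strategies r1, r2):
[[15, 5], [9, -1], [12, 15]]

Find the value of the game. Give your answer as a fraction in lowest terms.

165/13

Row II is strictly dominated by row I, so the maximizer never plays it.
The remaining 2×2 game on (I, III) × (r1, r2) has no saddle point. Let the maximizer play I with probability p; indifference gives 15p + 12(1−p) = 5p + 15(1−p), so p = 3/13.
Similarly the minimizer's optimal q on r1 is 10/13, and the value is 15·(10/13) + (5)·(3/13) = 165/13.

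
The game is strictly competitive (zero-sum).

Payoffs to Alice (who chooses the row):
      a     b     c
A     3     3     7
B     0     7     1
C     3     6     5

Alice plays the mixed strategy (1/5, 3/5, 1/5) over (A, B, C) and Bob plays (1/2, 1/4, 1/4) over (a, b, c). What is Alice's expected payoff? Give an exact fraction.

57/20

Against (1/2, 1/4, 1/4), each row's expected payoff is A: 4; B: 2; C: 17/4.
Taking the (1/5, 3/5, 1/5)-weighted average: (1/5)·(4) + (3/5)·(2) + (1/5)·(17/4) = 57/20.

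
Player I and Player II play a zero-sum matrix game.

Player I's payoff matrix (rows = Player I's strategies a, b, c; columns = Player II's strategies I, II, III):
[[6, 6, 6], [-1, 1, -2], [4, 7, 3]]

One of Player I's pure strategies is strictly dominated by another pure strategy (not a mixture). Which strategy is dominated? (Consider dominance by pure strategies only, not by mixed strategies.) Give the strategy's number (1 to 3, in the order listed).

Compare b with a: 6 > -1, 6 > 1, 6 > -2.
So a strictly dominates b for Player I; b is strictly dominated.

2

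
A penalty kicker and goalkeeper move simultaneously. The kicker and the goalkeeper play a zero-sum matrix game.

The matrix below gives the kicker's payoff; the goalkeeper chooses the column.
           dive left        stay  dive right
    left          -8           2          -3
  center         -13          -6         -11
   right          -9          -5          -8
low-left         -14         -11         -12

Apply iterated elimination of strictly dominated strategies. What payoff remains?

Column stay is strictly dominated by dive left for the goalkeeper (-8<2, -13<-6, -9<-5, -14<-11); eliminate stay.
Row low-left is strictly dominated by row left (-8>-14, -3>-12); eliminate low-left.
Column dive right is strictly dominated by dive left for the goalkeeper (-8<-3, -13<-11, -9<-8); eliminate dive right.
Row center is strictly dominated by row left (-8>-13); eliminate center.
Row right is strictly dominated by row left (-8>-9); eliminate right.
Only (left, dive left) remains, with payoff -8.

-8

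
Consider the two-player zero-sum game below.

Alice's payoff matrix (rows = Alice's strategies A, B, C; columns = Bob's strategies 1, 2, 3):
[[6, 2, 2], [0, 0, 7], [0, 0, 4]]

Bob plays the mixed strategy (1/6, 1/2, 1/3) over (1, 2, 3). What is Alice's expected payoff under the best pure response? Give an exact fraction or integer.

8/3

A: (6)·(1/6) + (2)·(1/2) + (2)·(1/3) = 8/3.
B: (0)·(1/6) + (0)·(1/2) + (7)·(1/3) = 7/3.
C: (0)·(1/6) + (0)·(1/2) + (4)·(1/3) = 4/3.
The best pure response is A with expected payoff 8/3.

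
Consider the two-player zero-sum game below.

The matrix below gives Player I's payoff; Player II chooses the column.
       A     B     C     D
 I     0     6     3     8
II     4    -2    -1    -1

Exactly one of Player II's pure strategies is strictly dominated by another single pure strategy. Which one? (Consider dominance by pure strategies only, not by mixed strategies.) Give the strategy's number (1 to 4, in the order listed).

Player II prefers columns that give Player I less. Compare D with B: 6 < 8, -2 < -1.
So B strictly dominates D for Player II; D is strictly dominated.

4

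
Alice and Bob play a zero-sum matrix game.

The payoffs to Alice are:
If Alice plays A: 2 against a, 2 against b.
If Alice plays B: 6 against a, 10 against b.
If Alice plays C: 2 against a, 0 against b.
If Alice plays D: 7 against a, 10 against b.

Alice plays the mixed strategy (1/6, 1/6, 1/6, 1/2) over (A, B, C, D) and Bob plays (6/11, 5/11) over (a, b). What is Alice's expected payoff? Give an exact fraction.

Against (6/11, 5/11), each row's expected payoff is A: 2; B: 86/11; C: 12/11; D: 92/11.
Taking the (1/6, 1/6, 1/6, 1/2)-weighted average: (1/6)·(2) + (1/6)·(86/11) + (1/6)·(12/11) + (1/2)·(92/11) = 6.

6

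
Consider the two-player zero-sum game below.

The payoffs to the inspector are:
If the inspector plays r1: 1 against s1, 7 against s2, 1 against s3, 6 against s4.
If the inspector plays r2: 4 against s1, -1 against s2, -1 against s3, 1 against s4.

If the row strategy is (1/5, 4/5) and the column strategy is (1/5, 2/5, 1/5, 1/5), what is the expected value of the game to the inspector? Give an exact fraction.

Against (1/5, 2/5, 1/5, 1/5), each row's expected payoff is r1: 22/5; r2: 2/5.
Taking the (1/5, 4/5)-weighted average: (1/5)·(22/5) + (4/5)·(2/5) = 6/5.

6/5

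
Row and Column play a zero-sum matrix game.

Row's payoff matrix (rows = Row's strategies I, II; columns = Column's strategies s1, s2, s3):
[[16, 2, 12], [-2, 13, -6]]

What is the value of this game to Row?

168/29

Column s1 is strictly dominated by s3 for Column (it gives Row more in every row).
The remaining 2×2 game on (I, II) × (s2, s3) has no saddle point. Let Row play I with probability p; indifference gives 2p + 13(1−p) = 12p − 6(1−p), so p = 19/29.
Similarly Column's optimal q on s2 is 18/29, and the value is 2·(18/29) + (12)·(11/29) = 168/29.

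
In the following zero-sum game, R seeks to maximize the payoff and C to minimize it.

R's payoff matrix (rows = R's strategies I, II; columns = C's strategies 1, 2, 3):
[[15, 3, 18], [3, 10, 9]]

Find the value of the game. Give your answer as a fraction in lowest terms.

141/19

Column 3 is strictly dominated by 1 for C (it gives R more in every row).
The remaining 2×2 game on (I, II) × (1, 2) has no saddle point. Let R play I with probability p; indifference gives 15p + 3(1−p) = 3p + 10(1−p), so p = 7/19.
Similarly C's optimal q on 1 is 7/19, and the value is 15·(7/19) + (3)·(12/19) = 141/19.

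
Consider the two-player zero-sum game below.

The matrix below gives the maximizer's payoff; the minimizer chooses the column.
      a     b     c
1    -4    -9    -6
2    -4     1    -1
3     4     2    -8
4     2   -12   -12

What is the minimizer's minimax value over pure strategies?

The worst case (largest entry) in each column is a: 4, b: 2, c: -1.
The best (smallest) of these is -1.

-1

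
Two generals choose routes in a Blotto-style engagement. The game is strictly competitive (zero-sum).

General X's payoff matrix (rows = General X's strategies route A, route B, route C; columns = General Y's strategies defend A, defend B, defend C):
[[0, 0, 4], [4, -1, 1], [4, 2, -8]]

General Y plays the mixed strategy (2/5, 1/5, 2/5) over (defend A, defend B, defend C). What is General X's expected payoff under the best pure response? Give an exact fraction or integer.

9/5

route A: (0)·(2/5) + (0)·(1/5) + (4)·(2/5) = 8/5.
route B: (4)·(2/5) + (-1)·(1/5) + (1)·(2/5) = 9/5.
route C: (4)·(2/5) + (2)·(1/5) + (-8)·(2/5) = -6/5.
The best pure response is route B with expected payoff 9/5.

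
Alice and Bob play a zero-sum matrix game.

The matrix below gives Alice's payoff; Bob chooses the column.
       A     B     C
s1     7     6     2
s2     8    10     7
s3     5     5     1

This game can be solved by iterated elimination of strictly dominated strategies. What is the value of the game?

7

Column A is strictly dominated by C for Bob (2<7, 7<8, 1<5); eliminate A.
Column B is strictly dominated by C for Bob (2<6, 7<10, 1<5); eliminate B.
Row s3 is strictly dominated by row s1 (2>1); eliminate s3.
Row s1 is strictly dominated by row s2 (7>2); eliminate s1.
Only (s2, C) remains, with payoff 7.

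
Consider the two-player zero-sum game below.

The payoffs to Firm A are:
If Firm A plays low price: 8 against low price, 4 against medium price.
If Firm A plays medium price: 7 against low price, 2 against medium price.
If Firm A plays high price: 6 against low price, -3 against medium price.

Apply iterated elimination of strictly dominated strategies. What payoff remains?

4

Row high price is strictly dominated by row low price (8>6, 4>-3); eliminate high price.
Row medium price is strictly dominated by row low price (8>7, 4>2); eliminate medium price.
Column low price is strictly dominated by medium price for Firm B (4<8); eliminate low price.
Only (low price, medium price) remains, with payoff 4.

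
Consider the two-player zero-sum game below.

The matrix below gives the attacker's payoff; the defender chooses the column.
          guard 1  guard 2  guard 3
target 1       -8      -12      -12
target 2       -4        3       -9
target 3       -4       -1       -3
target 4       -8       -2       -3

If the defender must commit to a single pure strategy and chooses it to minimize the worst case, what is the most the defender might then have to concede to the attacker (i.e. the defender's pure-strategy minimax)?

-4

The worst case (largest entry) in each column is guard 1: -4, guard 2: 3, guard 3: -3.
The best (smallest) of these is -4.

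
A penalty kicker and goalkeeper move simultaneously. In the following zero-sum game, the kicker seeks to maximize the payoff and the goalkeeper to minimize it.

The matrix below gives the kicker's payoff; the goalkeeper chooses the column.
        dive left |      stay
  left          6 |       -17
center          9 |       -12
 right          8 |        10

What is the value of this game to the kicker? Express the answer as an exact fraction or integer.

186/23

Row left is strictly dominated by row center, so the kicker never plays it.
The remaining 2×2 game on (center, right) × (dive left, stay) has no saddle point. Let the kicker play center with probability p; indifference gives 9p + 8(1−p) = −12p + 10(1−p), so p = 2/23.
Similarly the goalkeeper's optimal q on dive left is 22/23, and the value is 9·(22/23) + (-12)·(1/23) = 186/23.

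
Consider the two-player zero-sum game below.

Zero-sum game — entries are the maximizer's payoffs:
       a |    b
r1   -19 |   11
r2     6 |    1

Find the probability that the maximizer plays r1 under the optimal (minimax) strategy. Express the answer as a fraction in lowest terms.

Row minima are -19 and 1, so the maximizer's maximin is 1; column maxima are 6 and 11, so the minimizer's minimax is 6. These differ, so the equilibrium is in mixed strategies.
Let the maximizer play r1 with probability p. The minimizer is indifferent when −19p + 6(1−p) = 11p + (1−p), giving p = 1/7.

1/7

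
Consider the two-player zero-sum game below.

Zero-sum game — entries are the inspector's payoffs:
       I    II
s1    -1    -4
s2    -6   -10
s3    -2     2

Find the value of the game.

-10/7

Row s2 is strictly dominated by row s1, so the inspector never plays it.
The remaining 2×2 game on (s1, s3) × (I, II) has no saddle point. Let the inspector play s1 with probability p; indifference gives −p − 2(1−p) = −4p + 2(1−p), so p = 4/7.
Similarly the inspectee's optimal q on I is 6/7, and the value is -1·(6/7) + (-4)·(1/7) = -10/7.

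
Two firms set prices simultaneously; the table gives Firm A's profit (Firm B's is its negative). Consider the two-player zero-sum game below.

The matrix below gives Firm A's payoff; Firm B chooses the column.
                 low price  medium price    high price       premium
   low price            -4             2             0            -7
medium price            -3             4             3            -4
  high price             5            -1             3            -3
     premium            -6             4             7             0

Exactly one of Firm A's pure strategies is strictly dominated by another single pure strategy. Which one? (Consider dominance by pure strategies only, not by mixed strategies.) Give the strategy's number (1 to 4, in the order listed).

Compare low price with medium price: -3 > -4, 4 > 2, 3 > 0, -4 > -7.
So medium price strictly dominates low price for Firm A; low price is strictly dominated.

1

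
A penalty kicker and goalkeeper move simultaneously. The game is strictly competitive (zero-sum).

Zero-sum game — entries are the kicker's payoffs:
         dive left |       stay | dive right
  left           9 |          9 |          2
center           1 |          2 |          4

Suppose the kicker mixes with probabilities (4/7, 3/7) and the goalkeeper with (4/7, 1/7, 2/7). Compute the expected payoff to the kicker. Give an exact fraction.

Against (4/7, 1/7, 2/7), each row's expected payoff is left: 7; center: 2.
Taking the (4/7, 3/7)-weighted average: (4/7)·(7) + (3/7)·(2) = 34/7.

34/7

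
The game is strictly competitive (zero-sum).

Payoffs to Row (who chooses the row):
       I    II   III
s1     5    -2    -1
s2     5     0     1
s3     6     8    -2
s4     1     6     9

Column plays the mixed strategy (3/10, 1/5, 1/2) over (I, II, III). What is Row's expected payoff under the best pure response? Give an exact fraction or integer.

6

s1: (5)·(3/10) + (-2)·(1/5) + (-1)·(1/2) = 3/5.
s2: (5)·(3/10) + (0)·(1/5) + (1)·(1/2) = 2.
s3: (6)·(3/10) + (8)·(1/5) + (-2)·(1/2) = 12/5.
s4: (1)·(3/10) + (6)·(1/5) + (9)·(1/2) = 6.
The best pure response is s4 with expected payoff 6.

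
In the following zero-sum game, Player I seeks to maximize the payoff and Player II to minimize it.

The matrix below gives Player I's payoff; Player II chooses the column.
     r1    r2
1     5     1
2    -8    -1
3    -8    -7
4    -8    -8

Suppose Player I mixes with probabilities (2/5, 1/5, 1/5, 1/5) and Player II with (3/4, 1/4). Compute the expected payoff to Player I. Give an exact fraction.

-14/5

Against (3/4, 1/4), each row's expected payoff is 1: 4; 2: -25/4; 3: -31/4; 4: -8.
Taking the (2/5, 1/5, 1/5, 1/5)-weighted average: (2/5)·(4) + (1/5)·(-25/4) + (1/5)·(-31/4) + (1/5)·(-8) = -14/5.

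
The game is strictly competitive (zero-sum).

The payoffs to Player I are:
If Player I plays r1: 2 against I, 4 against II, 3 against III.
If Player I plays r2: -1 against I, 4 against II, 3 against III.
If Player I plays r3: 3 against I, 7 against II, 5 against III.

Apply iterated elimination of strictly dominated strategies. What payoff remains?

Row r2 is strictly dominated by row r3 (3>-1, 7>4, 5>3); eliminate r2.
Column III is strictly dominated by I for Player II (2<3, 3<5); eliminate III.
Column II is strictly dominated by I for Player II (2<4, 3<7); eliminate II.
Row r1 is strictly dominated by row r3 (3>2); eliminate r1.
Only (r3, I) remains, with payoff 3.

3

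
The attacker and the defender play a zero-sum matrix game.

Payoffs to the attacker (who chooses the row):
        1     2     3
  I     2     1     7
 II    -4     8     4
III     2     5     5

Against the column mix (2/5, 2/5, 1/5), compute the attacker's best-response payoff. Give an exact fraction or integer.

19/5

I: (2)·(2/5) + (1)·(2/5) + (7)·(1/5) = 13/5.
II: (-4)·(2/5) + (8)·(2/5) + (4)·(1/5) = 12/5.
III: (2)·(2/5) + (5)·(2/5) + (5)·(1/5) = 19/5.
The best pure response is III with expected payoff 19/5.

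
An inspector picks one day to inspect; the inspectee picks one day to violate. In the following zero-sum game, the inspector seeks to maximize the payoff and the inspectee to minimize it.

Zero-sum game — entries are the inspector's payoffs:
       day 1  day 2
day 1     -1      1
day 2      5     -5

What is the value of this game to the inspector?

Row minima are -1 and -5, so the inspector's maximin is -1; column maxima are 5 and 1, so the inspectee's minimax is 1. These differ, so the equilibrium is in mixed strategies.
Let the inspector play day 1 with probability p. The inspectee is indifferent when −p + 5(1−p) = p − 5(1−p), giving p = 5/6.
Let the inspectee play day 1 with probability q. The inspector is indifferent when −q + (1−q) = 5q − 5(1−q), giving q = 1/2.
The value is -1·(1/2) + (1)·(1/2) = 0.

0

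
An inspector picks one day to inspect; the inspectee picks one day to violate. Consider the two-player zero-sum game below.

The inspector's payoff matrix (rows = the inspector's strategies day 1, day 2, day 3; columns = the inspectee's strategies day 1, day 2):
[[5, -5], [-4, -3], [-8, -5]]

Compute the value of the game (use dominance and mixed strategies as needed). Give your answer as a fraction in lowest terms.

-35/11

Row day 3 is strictly dominated by row day 2, so the inspector never plays it.
The remaining 2×2 game on (day 1, day 2) × (day 1, day 2) has no saddle point. Let the inspector play day 1 with probability p; indifference gives 5p − 4(1−p) = −5p − 3(1−p), so p = 1/11.
Similarly the inspectee's optimal q on day 1 is 2/11, and the value is 5·(2/11) + (-5)·(9/11) = -35/11.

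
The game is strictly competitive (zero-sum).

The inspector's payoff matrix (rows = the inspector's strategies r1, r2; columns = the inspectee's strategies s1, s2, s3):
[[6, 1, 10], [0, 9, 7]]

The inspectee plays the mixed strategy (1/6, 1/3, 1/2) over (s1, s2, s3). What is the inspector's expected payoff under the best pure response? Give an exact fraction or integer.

13/2

r1: (6)·(1/6) + (1)·(1/3) + (10)·(1/2) = 19/3.
r2: (0)·(1/6) + (9)·(1/3) + (7)·(1/2) = 13/2.
The best pure response is r2 with expected payoff 13/2.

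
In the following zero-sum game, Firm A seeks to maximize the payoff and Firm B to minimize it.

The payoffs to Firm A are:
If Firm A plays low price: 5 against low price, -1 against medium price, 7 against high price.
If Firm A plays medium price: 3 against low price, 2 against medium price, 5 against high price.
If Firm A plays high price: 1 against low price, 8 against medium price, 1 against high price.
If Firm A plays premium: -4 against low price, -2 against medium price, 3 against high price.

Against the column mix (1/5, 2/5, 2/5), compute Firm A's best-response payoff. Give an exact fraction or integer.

low price: (5)·(1/5) + (-1)·(2/5) + (7)·(2/5) = 17/5.
medium price: (3)·(1/5) + (2)·(2/5) + (5)·(2/5) = 17/5.
high price: (1)·(1/5) + (8)·(2/5) + (1)·(2/5) = 19/5.
premium: (-4)·(1/5) + (-2)·(2/5) + (3)·(2/5) = -2/5.
The best pure response is high price with expected payoff 19/5.

19/5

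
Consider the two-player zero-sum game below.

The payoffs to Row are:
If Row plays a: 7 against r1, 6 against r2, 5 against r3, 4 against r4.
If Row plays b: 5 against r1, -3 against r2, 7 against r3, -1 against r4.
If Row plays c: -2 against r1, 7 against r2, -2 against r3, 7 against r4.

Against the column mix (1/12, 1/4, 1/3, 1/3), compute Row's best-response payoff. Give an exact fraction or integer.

a: (7)·(1/12) + (6)·(1/4) + (5)·(1/3) + (4)·(1/3) = 61/12.
b: (5)·(1/12) + (-3)·(1/4) + (7)·(1/3) + (-1)·(1/3) = 5/3.
c: (-2)·(1/12) + (7)·(1/4) + (-2)·(1/3) + (7)·(1/3) = 13/4.
The best pure response is a with expected payoff 61/12.

61/12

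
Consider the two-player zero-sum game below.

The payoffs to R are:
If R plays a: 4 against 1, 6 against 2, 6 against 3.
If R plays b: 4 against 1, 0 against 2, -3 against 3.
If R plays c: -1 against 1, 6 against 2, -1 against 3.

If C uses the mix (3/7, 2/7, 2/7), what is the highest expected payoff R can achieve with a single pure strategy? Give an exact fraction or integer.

36/7

a: (4)·(3/7) + (6)·(2/7) + (6)·(2/7) = 36/7.
b: (4)·(3/7) + (0)·(2/7) + (-3)·(2/7) = 6/7.
c: (-1)·(3/7) + (6)·(2/7) + (-1)·(2/7) = 1.
The best pure response is a with expected payoff 36/7.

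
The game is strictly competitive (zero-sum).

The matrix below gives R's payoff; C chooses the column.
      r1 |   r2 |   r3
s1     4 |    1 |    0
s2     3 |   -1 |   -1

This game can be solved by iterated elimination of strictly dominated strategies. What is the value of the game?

0

Column r1 is strictly dominated by r2 for C (1<4, -1<3); eliminate r1.
Row s2 is strictly dominated by row s1 (1>-1, 0>-1); eliminate s2.
Column r2 is strictly dominated by r3 for C (0<1); eliminate r2.
Only (s1, r3) remains, with payoff 0.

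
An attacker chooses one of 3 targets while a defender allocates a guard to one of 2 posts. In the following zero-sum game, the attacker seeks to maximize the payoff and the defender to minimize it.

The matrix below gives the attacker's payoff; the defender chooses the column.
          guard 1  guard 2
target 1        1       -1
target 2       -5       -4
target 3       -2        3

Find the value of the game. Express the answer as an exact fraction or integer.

Row target 2 is strictly dominated by row target 1, so the attacker never plays it.
The remaining 2×2 game on (target 1, target 3) × (guard 1, guard 2) has no saddle point. Let the attacker play target 1 with probability p; indifference gives p − 2(1−p) = −p + 3(1−p), so p = 5/7.
Similarly the defender's optimal q on guard 1 is 4/7, and the value is 1·(4/7) + (-1)·(3/7) = 1/7.

1/7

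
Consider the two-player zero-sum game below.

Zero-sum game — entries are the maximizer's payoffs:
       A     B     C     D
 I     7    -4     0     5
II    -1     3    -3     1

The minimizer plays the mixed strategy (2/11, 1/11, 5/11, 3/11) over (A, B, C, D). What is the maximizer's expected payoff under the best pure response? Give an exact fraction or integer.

25/11

I: (7)·(2/11) + (-4)·(1/11) + (0)·(5/11) + (5)·(3/11) = 25/11.
II: (-1)·(2/11) + (3)·(1/11) + (-3)·(5/11) + (1)·(3/11) = -1.
The best pure response is I with expected payoff 25/11.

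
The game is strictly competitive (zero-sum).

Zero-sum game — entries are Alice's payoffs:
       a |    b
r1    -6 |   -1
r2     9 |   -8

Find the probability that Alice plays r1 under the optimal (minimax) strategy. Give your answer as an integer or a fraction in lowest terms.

17/22

Row minima are -6 and -8, so Alice's maximin is -6; column maxima are 9 and -1, so Bob's minimax is -1. These differ, so the equilibrium is in mixed strategies.
Let Alice play r1 with probability p. Bob is indifferent when −6p + 9(1−p) = −p − 8(1−p), giving p = 17/22.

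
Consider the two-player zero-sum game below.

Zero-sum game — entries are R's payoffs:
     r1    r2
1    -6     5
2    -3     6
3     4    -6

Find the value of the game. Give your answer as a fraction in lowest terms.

Row 1 is strictly dominated by row 2, so R never plays it.
The remaining 2×2 game on (2, 3) × (r1, r2) has no saddle point. Let R play 2 with probability p; indifference gives −3p + 4(1−p) = 6p − 6(1−p), so p = 10/19.
Similarly C's optimal q on r1 is 12/19, and the value is -3·(12/19) + (6)·(7/19) = 6/19.

6/19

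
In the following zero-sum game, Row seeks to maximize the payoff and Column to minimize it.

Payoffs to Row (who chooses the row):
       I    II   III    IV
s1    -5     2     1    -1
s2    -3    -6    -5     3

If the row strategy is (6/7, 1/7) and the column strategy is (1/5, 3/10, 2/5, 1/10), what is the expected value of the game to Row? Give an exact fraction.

-47/70

Against (1/5, 3/10, 2/5, 1/10), each row's expected payoff is s1: -1/10; s2: -41/10.
Taking the (6/7, 1/7)-weighted average: (6/7)·(-1/10) + (1/7)·(-41/10) = -47/70.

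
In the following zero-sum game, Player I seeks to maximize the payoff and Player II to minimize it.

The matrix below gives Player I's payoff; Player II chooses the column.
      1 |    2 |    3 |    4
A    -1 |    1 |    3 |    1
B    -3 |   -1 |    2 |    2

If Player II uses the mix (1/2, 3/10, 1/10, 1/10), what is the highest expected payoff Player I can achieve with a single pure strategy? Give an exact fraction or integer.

1/5

A: (-1)·(1/2) + (1)·(3/10) + (3)·(1/10) + (1)·(1/10) = 1/5.
B: (-3)·(1/2) + (-1)·(3/10) + (2)·(1/10) + (2)·(1/10) = -7/5.
The best pure response is A with expected payoff 1/5.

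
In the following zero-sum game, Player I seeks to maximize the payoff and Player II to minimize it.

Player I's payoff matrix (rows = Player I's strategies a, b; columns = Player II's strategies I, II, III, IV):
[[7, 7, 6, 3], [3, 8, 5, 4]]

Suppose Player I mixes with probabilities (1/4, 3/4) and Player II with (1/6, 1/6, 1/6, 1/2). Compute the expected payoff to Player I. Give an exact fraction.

113/24

Against (1/6, 1/6, 1/6, 1/2), each row's expected payoff is a: 29/6; b: 14/3.
Taking the (1/4, 3/4)-weighted average: (1/4)·(29/6) + (3/4)·(14/3) = 113/24.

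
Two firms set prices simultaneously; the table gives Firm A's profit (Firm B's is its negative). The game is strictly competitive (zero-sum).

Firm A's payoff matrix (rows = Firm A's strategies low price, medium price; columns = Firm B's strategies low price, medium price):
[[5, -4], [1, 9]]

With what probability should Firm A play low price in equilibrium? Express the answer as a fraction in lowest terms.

8/17

Row minima are -4 and 1, so Firm A's maximin is 1; column maxima are 5 and 9, so Firm B's minimax is 5. These differ, so the equilibrium is in mixed strategies.
Let Firm A play low price with probability p. Firm B is indifferent when 5p + (1−p) = −4p + 9(1−p), giving p = 8/17.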